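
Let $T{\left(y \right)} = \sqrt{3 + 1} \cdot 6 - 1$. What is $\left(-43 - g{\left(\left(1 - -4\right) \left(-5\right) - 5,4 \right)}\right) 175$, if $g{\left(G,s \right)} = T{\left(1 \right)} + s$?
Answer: $-10150$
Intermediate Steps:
$T{\left(y \right)} = 11$ ($T{\left(y \right)} = \sqrt{4} \cdot 6 - 1 = 2 \cdot 6 - 1 = 12 - 1 = 11$)
$g{\left(G,s \right)} = 11 + s$
$\left(-43 - g{\left(\left(1 - -4\right) \left(-5\right) - 5,4 \right)}\right) 175 = \left(-43 - \left(11 + 4\right)\right) 175 = \left(-43 - 15\right) 175 = \left(-58\right) 175 = -10150$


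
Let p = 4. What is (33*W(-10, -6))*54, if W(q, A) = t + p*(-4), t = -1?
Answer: -30294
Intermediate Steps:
W(q, A) = -17 (W(q, A) = -1 + 4*(-4) = -1 - 16 = -17)
(33*W(-10, -6))*54 = (33*(-17))*54 = -561*54 = -30294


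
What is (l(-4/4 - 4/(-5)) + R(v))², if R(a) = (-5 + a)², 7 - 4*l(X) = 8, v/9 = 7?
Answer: 181037025/16 ≈ 1.1315e+7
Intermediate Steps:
v = 63 (v = 9*7 = 63)
l(X) = -¼ (l(X) = 7/4 - ¼*8 = 7/4 - 2 = -¼)
(l(-4/4 - 4/(-5)) + R(v))² = (-¼ + (-5 + 63)²)² = (-¼ + 58²)² = (-¼ + 3364)² = (13455/4)² = 181037025/16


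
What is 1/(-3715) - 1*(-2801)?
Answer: 10405714/3715 ≈ 2801.0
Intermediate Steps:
1/(-3715) - 1*(-2801) = -1/3715 + 2801 = 10405714/3715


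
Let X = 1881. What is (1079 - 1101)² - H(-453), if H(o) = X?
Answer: -1397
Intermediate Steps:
H(o) = 1881
(1079 - 1101)² - H(-453) = (1079 - 1101)² - 1*1881 = (-22)² - 1881 = 484 - 1881 = -1397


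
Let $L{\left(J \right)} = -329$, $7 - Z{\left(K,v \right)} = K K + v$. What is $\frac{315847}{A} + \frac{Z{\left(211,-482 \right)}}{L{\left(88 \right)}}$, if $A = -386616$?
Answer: $\frac{16919562049}{127196664} \approx 133.02$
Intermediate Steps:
$Z{\left(K,v \right)} = 7 - v - K^{2}$ ($Z{\left(K,v \right)} = 7 - \left(K K + v\right) = 7 - \left(K^{2} + v\right) = 7 - \left(v + K^{2}\right) = 7 - v - K^{2}$)
$\frac{315847}{A} + \frac{Z{\left(211,-482 \right)}}{L{\left(88 \right)}} = \frac{315847}{-386616} + \frac{7 - -482 - 211^{2}}{-329} = 315847 \left(- \frac{1}{386616}\right) + \left(7 + 482 - 44521\right) \left(- \frac{1}{329}\right) = - \frac{315847}{386616} + \left(7 + 482 - 44521\right) \left(- \frac{1}{329}\right) = - \frac{315847}{386616} - - \frac{44032}{329} = - \frac{315847}{386616} + \frac{44032}{329} = \frac{16919562049}{127196664}$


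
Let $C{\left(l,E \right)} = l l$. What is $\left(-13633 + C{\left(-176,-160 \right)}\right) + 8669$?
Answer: $26012$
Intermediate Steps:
$C{\left(l,E \right)} = l^{2}$
$\left(-13633 + C{\left(-176,-160 \right)}\right) + 8669 = \left(-13633 + \left(-176\right)^{2}\right) + 8669 = \left(-13633 + 30976\right) + 8669 = 17343 + 8669 = 26012$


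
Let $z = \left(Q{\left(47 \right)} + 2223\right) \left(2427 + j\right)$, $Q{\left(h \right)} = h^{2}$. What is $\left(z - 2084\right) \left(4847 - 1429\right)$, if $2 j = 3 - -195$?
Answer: $38258179864$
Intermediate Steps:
$j = 99$ ($j = \frac{3 - -195}{2} = \frac{3 + 195}{2} = \frac{1}{2} \cdot 198 = 99$)
$z = 11195232$ ($z = \left(47^{2} + 2223\right) \left(2427 + 99\right) = \left(2209 + 2223\right) 2526 = 4432 \cdot 2526 = 11195232$)
$\left(z - 2084\right) \left(4847 - 1429\right) = \left(11195232 - 2084\right) \left(4847 - 1429\right) = 11193148 \cdot 3418 = 38258179864$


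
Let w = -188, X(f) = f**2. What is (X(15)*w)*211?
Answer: -8925300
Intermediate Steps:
(X(15)*w)*211 = (15**2*(-188))*211 = (225*(-188))*211 = -42300*211 = -8925300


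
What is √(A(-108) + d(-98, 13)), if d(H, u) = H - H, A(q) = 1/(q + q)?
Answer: I*√6/36 ≈ 0.068041*I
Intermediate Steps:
A(q) = 1/(2*q)
d(H, u) = 0
√(A(-108) + d(-98, 13)) = √((½)/(-108) + 0) = √((½)*(-1/108) + 0) = √(-1/216 + 0) = √(-1/216) = I*√6/36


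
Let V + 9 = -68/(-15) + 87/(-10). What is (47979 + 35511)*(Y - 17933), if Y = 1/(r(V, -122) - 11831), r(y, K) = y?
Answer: -21280075654398/14213 ≈ -1.4972e+9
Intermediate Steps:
V = -79/6 (V = -9 + (-68/(-15) + 87/(-10)) = -9 + (-68*(-1/15) + 87*(-⅒)) = -9 + (68/15 - 87/10) = -9 - 25/6 = -79/6 ≈ -13.167)
Y = -6/71065 (Y = 1/(-79/6 - 11831) = 1/(-71065/6) = -6/71065 ≈ -8.4430e-5)
(47979 + 35511)*(Y - 17933) = (47979 + 35511)*(-6/71065 - 17933) = 83490*(-1274408651/71065) = -21280075654398/14213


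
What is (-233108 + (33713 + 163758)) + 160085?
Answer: 124448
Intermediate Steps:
(-233108 + (33713 + 163758)) + 160085 = (-233108 + 197471) + 160085 = -35637 + 160085 = 124448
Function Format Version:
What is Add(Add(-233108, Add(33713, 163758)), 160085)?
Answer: 124448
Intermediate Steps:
Add(Add(-233108, Add(33713, 163758)), 160085) = Add(Add(-233108, 197471), 160085) = Add(-35637, 160085) = 124448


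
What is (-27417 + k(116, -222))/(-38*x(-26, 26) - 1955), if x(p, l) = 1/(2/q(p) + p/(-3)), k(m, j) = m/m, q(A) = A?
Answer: 9184360/656407 ≈ 13.992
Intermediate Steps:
k(m, j) = 1
x(p, l) = 1/(2/p - p/3) (x(p, l) = 1/(2/p + p/(-3)) = 1/(2/p + p*(-1/3)) = 1/(2/p - p/3))
(-27417 + k(116, -222))/(-38*x(-26, 26) - 1955) = (-27417 + 1)/(-(-114)*(-26)/(-6 + (-26)**2) - 1955) = -27416/(-(-114)*(-26)/(-6 + 676) - 1955) = -27416/(-(-114)*(-26)/670 - 1955) = -27416/(-38*39/335 - 1955) = -27416/(-1482/335 - 1955) = -27416/(-656407/335) = -27416*(-335/656407) = 9184360/656407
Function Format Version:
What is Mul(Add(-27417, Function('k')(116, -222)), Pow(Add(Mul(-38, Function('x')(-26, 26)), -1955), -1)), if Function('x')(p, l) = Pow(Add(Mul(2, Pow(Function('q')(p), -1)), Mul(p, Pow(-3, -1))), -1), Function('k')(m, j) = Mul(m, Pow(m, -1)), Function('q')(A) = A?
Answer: Rational(9184360, 656407) ≈ 13.992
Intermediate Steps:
Function('k')(m, j) = 1
Function('x')(p, l) = Pow(Add(Mul(2, Pow(p, -1)), Mul(Rational(-1, 3), p)), -1) (Function('x')(p, l) = Pow(Add(Mul(2, Pow(p, -1)), Mul(p, Pow(-3, -1))), -1) = Pow(Add(Mul(2, Pow(p, -1)), Mul(p, Rational(-1, 3))), -1) = Pow(Add(Mul(2, Pow(p, -1)), Mul(Rational(-1, 3), p)), -1))
Mul(Add(-27417, Function('k')(116, -222)), Pow(Add(Mul(-38, Function('x')(-26, 26)), -1955), -1)) = Mul(Add(-27417, 1), Pow(Add(Mul(-38, Mul(-3, -26, Pow(Add(-6, Pow(-26, 2)), -1))), -1955), -1)) = Mul(-27416, Pow(Add(Mul(-38, Mul(-3, -26, Pow(Add(-6, 676), -1))), -1955), -1)) = Mul(-27416, Pow(Add(Mul(-38, Mul(-3, -26, Pow(670, -1))), -1955), -1)) = Mul(-27416, Pow(Add(Mul(-38, Mul(-3, -26, Rational(1, 670))), -1955), -1)) = Mul(-27416, Pow(Add(Mul(-38, Rational(39, 335)), -1955), -1)) = Mul(-27416, Pow(Add(Rational(-1482, 335), -1955), -1)) = Mul(-27416, Pow(Rational(-656407, 335), -1)) = Mul(-27416, Rational(-335, 656407)) = Rational(9184360, 656407)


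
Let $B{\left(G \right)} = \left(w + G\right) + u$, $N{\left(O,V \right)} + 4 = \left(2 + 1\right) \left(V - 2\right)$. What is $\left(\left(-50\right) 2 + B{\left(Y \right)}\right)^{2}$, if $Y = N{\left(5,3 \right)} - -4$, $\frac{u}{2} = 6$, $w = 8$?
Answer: $5929$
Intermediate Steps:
$u = 12$ ($u = 2 \cdot 6 = 12$)
$N{\left(O,V \right)} = -10 + 3 V$ ($N{\left(O,V \right)} = -4 + \left(2 + 1\right) \left(V - 2\right) = -4 + 3 \left(-2 + V\right) = -4 + \left(-6 + 3 V\right) = -10 + 3 V$)
$Y = 3$ ($Y = \left(-10 + 3 \cdot 3\right) - -4 = \left(-10 + 9\right) + 4 = -1 + 4 = 3$)
$B{\left(G \right)} = 20 + G$ ($B{\left(G \right)} = \left(8 + G\right) + 12 = 20 + G$)
$\left(\left(-50\right) 2 + B{\left(Y \right)}\right)^{2} = \left(\left(-50\right) 2 + \left(20 + 3\right)\right)^{2} = \left(-100 + 23\right)^{2} = \left(-77\right)^{2} = 5929$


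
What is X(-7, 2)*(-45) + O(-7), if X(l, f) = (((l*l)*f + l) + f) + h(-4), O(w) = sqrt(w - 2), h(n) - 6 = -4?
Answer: -4275 + 3*I ≈ -4275.0 + 3.0*I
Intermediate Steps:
h(n) = 2 (h(n) = 6 - 4 = 2)
O(w) = sqrt(-2 + w)
X(l, f) = 2 + f + l + f*l**2 (X(l, f) = (((l*l)*f + l) + f) + 2 = ((l**2*f + l) + f) + 2 = ((f*l**2 + l) + f) + 2 = ((l + f*l**2) + f) + 2 = (f + l + f*l**2) + 2 = 2 + f + l + f*l**2)
X(-7, 2)*(-45) + O(-7) = (2 + 2 - 7 + 2*(-7)**2)*(-45) + sqrt(-2 - 7) = (2 + 2 - 7 + 2*49)*(-45) + sqrt(-9) = (2 + 2 - 7 + 98)*(-45) + 3*I = 95*(-45) + 3*I = -4275 + 3*I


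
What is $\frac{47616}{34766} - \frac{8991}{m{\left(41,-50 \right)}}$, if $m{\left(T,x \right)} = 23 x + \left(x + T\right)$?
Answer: $\frac{183884025}{20146897} \approx 9.1272$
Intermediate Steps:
$m{\left(T,x \right)} = T + 24 x$ ($m{\left(T,x \right)} = 23 x + \left(T + x\right) = T + 24 x$)
$\frac{47616}{34766} - \frac{8991}{m{\left(41,-50 \right)}} = \frac{47616}{34766} - \frac{8991}{41 + 24 \left(-50\right)} = 47616 \cdot \frac{1}{34766} - \frac{8991}{41 - 1200} = \frac{23808}{17383} - \frac{8991}{-1159} = \frac{23808}{17383} - - \frac{8991}{1159} = \frac{23808}{17383} + \frac{8991}{1159} = \frac{183884025}{20146897}$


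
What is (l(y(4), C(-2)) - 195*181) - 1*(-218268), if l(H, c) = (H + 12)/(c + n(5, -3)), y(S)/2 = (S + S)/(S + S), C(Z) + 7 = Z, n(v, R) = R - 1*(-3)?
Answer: 1646743/9 ≈ 1.8297e+5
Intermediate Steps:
n(v, R) = 3 + R (n(v, R) = R + 3 = 3 + R)
C(Z) = -7 + Z
y(S) = 2 (y(S) = 2*((S + S)/(S + S)) = 2*((2*S)/((2*S))) = 2*((2*S)*(1/(2*S))) = 2*1 = 2)
l(H, c) = (12 + H)/c (l(H, c) = (H + 12)/(c + (3 - 3)) = (12 + H)/(c + 0) = (12 + H)/c)
(l(y(4), C(-2)) - 195*181) - 1*(-218268) = ((12 + 2)/(-7 - 2) - 195*181) - 1*(-218268) = (14/(-9) - 35295) + 218268 = (-1/9*14 - 35295) + 218268 = (-14/9 - 35295) + 218268 = -317669/9 + 218268 = 1646743/9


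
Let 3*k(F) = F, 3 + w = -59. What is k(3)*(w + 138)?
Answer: 76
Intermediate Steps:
w = -62 (w = -3 - 59 = -62)
k(F) = F/3
k(3)*(w + 138) = ((⅓)*3)*(-62 + 138) = 1*76 = 76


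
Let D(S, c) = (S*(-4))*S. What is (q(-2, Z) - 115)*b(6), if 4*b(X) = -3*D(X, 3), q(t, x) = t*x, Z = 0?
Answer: -12420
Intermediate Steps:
D(S, c) = -4*S**2 (D(S, c) = (-4*S)*S = -4*S**2)
b(X) = 3*X**2 (b(X) = (-(-12)*X**2)/4 = (12*X**2)/4 = 3*X**2)
(q(-2, Z) - 115)*b(6) = (-2*0 - 115)*(3*6**2) = (0 - 115)*(3*36) = -115*108 = -12420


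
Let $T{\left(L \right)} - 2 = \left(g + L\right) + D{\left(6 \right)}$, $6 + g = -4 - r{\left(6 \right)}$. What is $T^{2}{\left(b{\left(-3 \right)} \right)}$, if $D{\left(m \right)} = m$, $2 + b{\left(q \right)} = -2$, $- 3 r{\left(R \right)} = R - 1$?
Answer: $\frac{169}{9} \approx 18.778$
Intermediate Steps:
$r{\left(R \right)} = \frac{1}{3} - \frac{R}{3}$ ($r{\left(R \right)} = - \frac{R - 1}{3} = - \frac{-1 + R}{3} = \frac{1}{3} - \frac{R}{3}$)
$b{\left(q \right)} = -4$ ($b{\left(q \right)} = -2 - 2 = -4$)
$g = - \frac{25}{3}$ ($g = -6 - \left(\frac{13}{3} - 2\right) = -6 - \frac{7}{3} = - \frac{25}{3} \approx -8.3333$)
$T{\left(L \right)} = - \frac{1}{3} + L$ ($T{\left(L \right)} = 2 + \left(\left(- \frac{25}{3} + L\right) + 6\right) = 2 + \left(- \frac{7}{3} + L\right) = - \frac{1}{3} + L$)
$T^{2}{\left(b{\left(-3 \right)} \right)} = \left(- \frac{1}{3} - 4\right)^{2} = \left(- \frac{13}{3}\right)^{2} = \frac{169}{9}$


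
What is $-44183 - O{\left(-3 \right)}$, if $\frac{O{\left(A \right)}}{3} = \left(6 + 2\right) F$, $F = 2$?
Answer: $-44231$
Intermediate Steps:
$O{\left(A \right)} = 48$ ($O{\left(A \right)} = 3 \left(6 + 2\right) 2 = 3 \cdot 8 \cdot 2 = 3 \cdot 16 = 48$)
$-44183 - O{\left(-3 \right)} = -44183 - 48 = -44231$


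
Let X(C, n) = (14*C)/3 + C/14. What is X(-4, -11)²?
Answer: 158404/441 ≈ 359.19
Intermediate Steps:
X(C, n) = 199*C/42 (X(C, n) = (14*C)*(⅓) + C*(1/14) = 14*C/3 + C/14 = 199*C/42)
X(-4, -11)² = ((199/42)*(-4))² = (-398/21)² = 158404/441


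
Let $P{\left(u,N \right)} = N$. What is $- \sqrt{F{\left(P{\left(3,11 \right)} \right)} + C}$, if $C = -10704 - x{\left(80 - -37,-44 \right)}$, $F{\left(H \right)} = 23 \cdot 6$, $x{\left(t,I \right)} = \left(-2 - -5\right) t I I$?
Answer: $- 3 i \sqrt{76678} \approx - 830.72 i$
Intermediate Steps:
$x{\left(t,I \right)} = 3 t I^{2}$ ($x{\left(t,I \right)} = \left(-2 + 5\right) t I I = 3 t I I = 3 I t I = 3 t I^{2}$)
$F{\left(H \right)} = 138$
$C = -690240$ ($C = -10704 - 3 \left(80 - -37\right) \left(-44\right)^{2} = -10704 - 3 \left(80 + 37\right) 1936 = -10704 - 3 \cdot 117 \cdot 1936 = -10704 - 679536 = -690240$)
$- \sqrt{F{\left(P{\left(3,11 \right)} \right)} + C} = - \sqrt{138 - 690240} = - \sqrt{-690102} = - 3 i \sqrt{76678}$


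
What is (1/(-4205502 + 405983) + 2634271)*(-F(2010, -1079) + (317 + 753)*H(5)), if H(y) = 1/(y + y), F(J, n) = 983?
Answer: -8767851338907648/3799519 ≈ -2.3076e+9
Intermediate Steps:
H(y) = 1/(2*y)
(1/(-4205502 + 405983) + 2634271)*(-F(2010, -1079) + (317 + 753)*H(5)) = (1/(-4205502 + 405983) + 2634271)*(-1*983 + (317 + 753)*((½)/5)) = (1/(-3799519) + 2634271)*(-983 + 1070*((½)*(⅕))) = (-1/3799519 + 2634271)*(-983 + 1070*(⅒)) = 10008962715648*(-983 + 107)/3799519 = (10008962715648/3799519)*(-876) = -8767851338907648/3799519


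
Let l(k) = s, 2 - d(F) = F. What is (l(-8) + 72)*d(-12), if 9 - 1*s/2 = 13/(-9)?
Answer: 11704/9 ≈ 1300.4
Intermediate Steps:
d(F) = 2 - F
s = 188/9 (s = 18 - 26/(-9) = 18 - 26*(-1)/9 = 18 - 2*(-13/9) = 18 + 26/9 = 188/9 ≈ 20.889)
l(k) = 188/9
(l(-8) + 72)*d(-12) = (188/9 + 72)*(2 - 1*(-12)) = 836*(2 + 12)/9 = (836/9)*14 = 11704/9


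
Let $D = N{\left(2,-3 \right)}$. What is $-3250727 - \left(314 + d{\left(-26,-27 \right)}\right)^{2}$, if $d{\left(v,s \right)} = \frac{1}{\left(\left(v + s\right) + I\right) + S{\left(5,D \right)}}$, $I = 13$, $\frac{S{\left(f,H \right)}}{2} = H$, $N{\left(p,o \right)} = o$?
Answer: $- \frac{7087138581}{2116} \approx -3.3493 \cdot 10^{6}$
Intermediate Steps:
$D = -3$
$S{\left(f,H \right)} = 2 H$
$d{\left(v,s \right)} = \frac{1}{7 + s + v}$ ($d{\left(v,s \right)} = \frac{1}{\left(\left(v + s\right) + 13\right) + 2 \left(-3\right)} = \frac{1}{\left(\left(s + v\right) + 13\right) - 6} = \frac{1}{\left(13 + s + v\right) - 6} = \frac{1}{7 + s + v}$)
$-3250727 - \left(314 + d{\left(-26,-27 \right)}\right)^{2} = -3250727 - \left(314 + \frac{1}{7 - 27 - 26}\right)^{2} = -3250727 - \left(314 + \frac{1}{-46}\right)^{2} = -3250727 - \left(314 - \frac{1}{46}\right)^{2} = -3250727 - \left(\frac{14443}{46}\right)^{2} = -3250727 - \frac{208600249}{2116} = - \frac{7087138581}{2116}$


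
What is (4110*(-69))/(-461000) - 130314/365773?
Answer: 4365481107/16862135300 ≈ 0.25889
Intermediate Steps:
(4110*(-69))/(-461000) - 130314/365773 = -283590*(-1/461000) - 130314*1/365773 = 28359/46100 - 130314/365773 = 4365481107/16862135300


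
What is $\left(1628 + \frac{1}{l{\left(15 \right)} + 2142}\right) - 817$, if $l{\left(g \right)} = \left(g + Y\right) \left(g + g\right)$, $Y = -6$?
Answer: $\frac{1956133}{2412} \approx 811.0$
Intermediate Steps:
$l{\left(g \right)} = 2 g \left(-6 + g\right)$ ($l{\left(g \right)} = \left(g - 6\right) \left(g + g\right) = \left(-6 + g\right) 2 g = 2 g \left(-6 + g\right)$)
$\left(1628 + \frac{1}{l{\left(15 \right)} + 2142}\right) - 817 = \left(1628 + \frac{1}{2 \cdot 15 \left(-6 + 15\right) + 2142}\right) - 817 = \left(1628 + \frac{1}{2 \cdot 15 \cdot 9 + 2142}\right) - 817 = \left(1628 + \frac{1}{270 + 2142}\right) - 817 = \left(1628 + \frac{1}{2412}\right) - 817 = \frac{3926737}{2412} - 817 = \frac{1956133}{2412}$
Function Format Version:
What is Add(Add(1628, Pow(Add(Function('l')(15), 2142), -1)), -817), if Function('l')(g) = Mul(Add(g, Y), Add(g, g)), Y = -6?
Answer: Rational(1956133, 2412) ≈ 811.00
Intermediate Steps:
Function('l')(g) = Mul(2, g, Add(-6, g)) (Function('l')(g) = Mul(Add(g, -6), Add(g, g)) = Mul(Add(-6, g), Mul(2, g)) = Mul(2, g, Add(-6, g)))
Add(Add(1628, Pow(Add(Function('l')(15), 2142), -1)), -817) = Add(Add(1628, Pow(Add(Mul(2, 15, Add(-6, 15)), 2142), -1)), -817) = Add(Add(1628, Pow(Add(Mul(2, 15, 9), 2142), -1)), -817) = Add(Add(1628, Pow(Add(270, 2142), -1)), -817) = Add(Add(1628, Pow(2412, -1)), -817) = Add(Add(1628, Rational(1, 2412)), -817) = Add(Rational(3926737, 2412), -817) = Rational(1956133, 2412)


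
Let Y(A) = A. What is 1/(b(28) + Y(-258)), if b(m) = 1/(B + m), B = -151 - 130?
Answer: -253/65275 ≈ -0.0038759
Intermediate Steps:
B = -281
b(m) = 1/(-281 + m)
1/(b(28) + Y(-258)) = 1/(1/(-281 + 28) - 258) = 1/(1/(-253) - 258) = 1/(-1/253 - 258) = 1/(-65275/253) = -253/65275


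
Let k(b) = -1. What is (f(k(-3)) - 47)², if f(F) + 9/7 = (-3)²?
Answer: 75625/49 ≈ 1543.4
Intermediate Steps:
f(F) = 54/7 (f(F) = -9/7 + (-3)² = -9/7 + 9 = 54/7)
(f(k(-3)) - 47)² = (54/7 - 47)² = (-275/7)² = 75625/49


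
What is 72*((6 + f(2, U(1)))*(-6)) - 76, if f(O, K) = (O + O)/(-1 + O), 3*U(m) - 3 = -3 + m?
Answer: -4396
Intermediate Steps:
U(m) = m/3 (U(m) = 1 + (-3 + m)/3 = 1 + (-1 + m/3) = m/3)
f(O, K) = 2*O/(-1 + O) (f(O, K) = (2*O)/(-1 + O) = 2*O/(-1 + O))
72*((6 + f(2, U(1)))*(-6)) - 76 = 72*((6 + 2*2/(-1 + 2))*(-6)) - 76 = 72*((6 + 2*2/1)*(-6)) - 76 = 72*((6 + 2*2*1)*(-6)) - 76 = 72*((6 + 4)*(-6)) - 76 = 72*(10*(-6)) - 76 = 72*(-60) - 76 = -4320 - 76 = -4396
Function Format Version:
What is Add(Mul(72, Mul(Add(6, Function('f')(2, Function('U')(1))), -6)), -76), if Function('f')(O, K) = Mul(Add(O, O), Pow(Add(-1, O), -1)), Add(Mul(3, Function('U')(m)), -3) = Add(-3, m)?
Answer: -4396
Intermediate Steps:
Function('U')(m) = Mul(Rational(1, 3), m) (Function('U')(m) = Add(1, Mul(Rational(1, 3), Add(-3, m))) = Add(1, Add(-1, Mul(Rational(1, 3), m))) = Mul(Rational(1, 3), m))
Function('f')(O, K) = Mul(2, O, Pow(Add(-1, O), -1)) (Function('f')(O, K) = Mul(Mul(2, O), Pow(Add(-1, O), -1)) = Mul(2, O, Pow(Add(-1, O), -1)))
Add(Mul(72, Mul(Add(6, Function('f')(2, Function('U')(1))), -6)), -76) = Add(Mul(72, Mul(Add(6, Mul(2, 2, Pow(Add(-1, 2), -1))), -6)), -76) = Add(Mul(72, Mul(Add(6, Mul(2, 2, Pow(1, -1))), -6)), -76) = Add(Mul(72, Mul(Add(6, Mul(2, 2, 1)), -6)), -76) = Add(Mul(72, Mul(Add(6, 4), -6)), -76) = Add(Mul(72, Mul(10, -6)), -76) = Add(Mul(72, -60), -76) = Add(-4320, -76) = -4396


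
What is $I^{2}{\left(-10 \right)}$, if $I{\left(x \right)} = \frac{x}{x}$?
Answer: $1$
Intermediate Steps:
$I{\left(x \right)} = 1$
$I^{2}{\left(-10 \right)} = 1^{2} = 1$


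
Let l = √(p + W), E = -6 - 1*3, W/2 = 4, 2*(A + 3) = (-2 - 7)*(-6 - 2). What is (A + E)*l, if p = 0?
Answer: 48*√2 ≈ 67.882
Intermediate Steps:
A = 33 (A = -3 + ((-2 - 7)*(-6 - 2))/2 = -3 + (-9*(-8))/2 = -3 + (½)*72 = -3 + 36 = 33)
W = 8 (W = 2*4 = 8)
E = -9 (E = -6 - 3 = -9)
l = 2*√2 (l = √(0 + 8) = √8 = 2*√2 ≈ 2.8284)
(A + E)*l = (33 - 9)*(2*√2) = 24*(2*√2) = 48*√2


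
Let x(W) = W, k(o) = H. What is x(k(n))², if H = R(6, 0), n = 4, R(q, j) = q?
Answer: 36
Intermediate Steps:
H = 6
k(o) = 6
x(k(n))² = 6² = 36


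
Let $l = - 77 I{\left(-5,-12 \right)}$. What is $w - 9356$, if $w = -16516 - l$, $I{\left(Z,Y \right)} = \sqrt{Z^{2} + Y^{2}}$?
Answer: $-24871$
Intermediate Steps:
$I{\left(Z,Y \right)} = \sqrt{Y^{2} + Z^{2}}$
$l = -1001$ ($l = - 77 \sqrt{\left(-12\right)^{2} + \left(-5\right)^{2}} = - 77 \sqrt{144 + 25} = - 77 \sqrt{169} = \left(-77\right) 13 = -1001$)
$w = -15515$ ($w = -16516 - -1001 = -16516 + 1001 = -15515$)
$w - 9356 = -15515 - 9356 = -24871$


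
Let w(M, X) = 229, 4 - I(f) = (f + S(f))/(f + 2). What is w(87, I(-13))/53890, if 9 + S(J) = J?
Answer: 229/53890 ≈ 0.0042494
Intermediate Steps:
S(J) = -9 + J
I(f) = 4 - (-9 + 2*f)/(2 + f) (I(f) = 4 - (f + (-9 + f))/(f + 2) = 4 - (-9 + 2*f)/(2 + f))
w(87, I(-13))/53890 = 229/53890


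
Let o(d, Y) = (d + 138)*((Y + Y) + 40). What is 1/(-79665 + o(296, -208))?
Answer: -1/242849 ≈ -4.1178e-6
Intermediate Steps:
o(d, Y) = (40 + 2*Y)*(138 + d) (o(d, Y) = (138 + d)*(2*Y + 40) = (138 + d)*(40 + 2*Y) = (40 + 2*Y)*(138 + d))
1/(-79665 + o(296, -208)) = 1/(-79665 + (5520 + 40*296 + 276*(-208) + 2*(-208)*296)) = 1/(-79665 + (5520 + 11840 - 57408 - 123136)) = 1/(-79665 - 163184) = 1/(-242849) = -1/242849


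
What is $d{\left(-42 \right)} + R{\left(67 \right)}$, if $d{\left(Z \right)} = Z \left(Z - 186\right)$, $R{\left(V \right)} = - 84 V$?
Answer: $3948$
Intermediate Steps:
$d{\left(Z \right)} = Z \left(-186 + Z\right)$
$d{\left(-42 \right)} + R{\left(67 \right)} = - 42 \left(-186 - 42\right) - 5628 = \left(-42\right) \left(-228\right) - 5628 = 9576 - 5628 = 3948$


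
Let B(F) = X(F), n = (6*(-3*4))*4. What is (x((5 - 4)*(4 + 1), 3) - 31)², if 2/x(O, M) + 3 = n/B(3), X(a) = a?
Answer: 9431041/9801 ≈ 962.25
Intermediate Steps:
n = -288 (n = (6*(-12))*4 = -72*4 = -288)
B(F) = F
x(O, M) = -2/99 (x(O, M) = 2/(-3 - 288/3) = 2/(-3 - 288*⅓) = 2/(-3 - 96) = 2/(-99) = 2*(-1/99) = -2/99)
(x((5 - 4)*(4 + 1), 3) - 31)² = (-2/99 - 31)² = (-3071/99)² = 9431041/9801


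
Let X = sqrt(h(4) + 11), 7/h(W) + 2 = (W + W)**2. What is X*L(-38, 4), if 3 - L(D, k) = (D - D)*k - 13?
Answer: 8*sqrt(42718)/31 ≈ 53.338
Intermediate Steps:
L(D, k) = 16 (L(D, k) = 3 - ((D - D)*k - 13) = 3 - (0*k - 13) = 3 - (0 - 13) = 3 - 1*(-13) = 3 + 13 = 16)
h(W) = 7/(-2 + 4*W**2) (h(W) = 7/(-2 + (W + W)**2) = 7/(-2 + (2*W)**2) = 7/(-2 + 4*W**2))
X = sqrt(42718)/62 (X = sqrt(7/(2*(-1 + 2*4**2)) + 11) = sqrt(7/(2*(-1 + 2*16)) + 11) = sqrt(7/(2*(-1 + 32)) + 11) = sqrt((7/2)/31 + 11) = sqrt((7/2)*(1/31) + 11) = sqrt(7/62 + 11) = sqrt(689/62) = sqrt(42718)/62 ≈ 3.3336)
X*L(-38, 4) = (sqrt(42718)/62)*16 = 8*sqrt(42718)/31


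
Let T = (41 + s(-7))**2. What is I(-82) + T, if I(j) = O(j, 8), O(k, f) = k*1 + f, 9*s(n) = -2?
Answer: 128695/81 ≈ 1588.8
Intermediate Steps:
s(n) = -2/9 (s(n) = (1/9)*(-2) = -2/9)
O(k, f) = f + k (O(k, f) = k + f = f + k)
I(j) = 8 + j
T = 134689/81 (T = (41 - 2/9)**2 = (367/9)**2 = 134689/81 ≈ 1662.8)
I(-82) + T = (8 - 82) + 134689/81 = -74 + 134689/81 = 128695/81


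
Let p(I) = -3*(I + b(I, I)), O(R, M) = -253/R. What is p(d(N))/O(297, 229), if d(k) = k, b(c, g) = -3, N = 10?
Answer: 567/23 ≈ 24.652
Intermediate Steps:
p(I) = 9 - 3*I (p(I) = -3*(I - 3) = -3*(-3 + I) = 9 - 3*I)
p(d(N))/O(297, 229) = (9 - 3*10)/((-253/297)) = (9 - 30)/((-253*1/297)) = -21/(-23/27) = -21*(-27/23) = 567/23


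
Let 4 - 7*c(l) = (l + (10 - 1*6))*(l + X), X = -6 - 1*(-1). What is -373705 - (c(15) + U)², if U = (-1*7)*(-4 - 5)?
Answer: -18376570/49 ≈ -3.7503e+5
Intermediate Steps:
U = 63 (U = -7*(-9) = 63)
X = -5 (X = -6 + 1 = -5)
c(l) = 4/7 - (-5 + l)*(4 + l)/7 (c(l) = 4/7 - (l + (10 - 1*6))*(l - 5)/7 = 4/7 - (l + (10 - 6))*(-5 + l)/7 = 4/7 - (l + 4)*(-5 + l)/7 = 4/7 - (4 + l)*(-5 + l)/7 = 4/7 - (-5 + l)*(4 + l)/7)
-373705 - (c(15) + U)² = -373705 - ((24/7 - ⅐*15² + (⅐)*15) + 63)² = -373705 - ((24/7 - ⅐*225 + 15/7) + 63)² = -373705 - ((24/7 - 225/7 + 15/7) + 63)² = -373705 - (-186/7 + 63)² = -373705 - (255/7)² = -373705 - 1*65025/49 = -373705 - 65025/49 = -18376570/49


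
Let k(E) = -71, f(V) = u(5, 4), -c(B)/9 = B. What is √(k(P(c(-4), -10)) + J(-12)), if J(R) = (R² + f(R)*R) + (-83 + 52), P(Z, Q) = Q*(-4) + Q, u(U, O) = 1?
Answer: √30 ≈ 5.4772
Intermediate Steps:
c(B) = -9*B
f(V) = 1
P(Z, Q) = -3*Q (P(Z, Q) = -4*Q + Q = -3*Q)
J(R) = -31 + R + R² (J(R) = (R² + 1*R) + (-83 + 52) = (R² + R) - 31 = (R + R²) - 31 = -31 + R + R²)
√(k(P(c(-4), -10)) + J(-12)) = √(-71 + (-31 - 12 + (-12)²)) = √(-71 + (-31 - 12 + 144)) = √(-71 + 101) = √30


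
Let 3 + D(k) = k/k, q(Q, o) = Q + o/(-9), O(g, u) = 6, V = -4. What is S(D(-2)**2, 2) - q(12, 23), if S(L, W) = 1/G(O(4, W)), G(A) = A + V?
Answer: -161/18 ≈ -8.9444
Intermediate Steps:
q(Q, o) = Q - o/9 (q(Q, o) = Q + o*(-1/9) = Q - o/9)
D(k) = -2 (D(k) = -3 + k/k = -3 + 1 = -2)
G(A) = -4 + A (G(A) = A - 4 = -4 + A)
S(L, W) = 1/2 (S(L, W) = 1/(-4 + 6) = 1/2)
S(D(-2)**2, 2) - q(12, 23) = 1/2 - (12 - 1/9*23) = 1/2 - (12 - 23/9) = 1/2 - 1*85/9 = 1/2 - 85/9 = -161/18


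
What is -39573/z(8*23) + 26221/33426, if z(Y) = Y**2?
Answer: -217514461/565835328 ≈ -0.38441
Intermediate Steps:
-39573/z(8*23) + 26221/33426 = -39573/((8*23)**2) + 26221/33426 = -39573/(184**2) + 26221*(1/33426) = -39573/33856 + 26221/33426 = -217514461/565835328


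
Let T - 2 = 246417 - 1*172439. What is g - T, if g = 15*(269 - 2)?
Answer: -69975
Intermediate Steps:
T = 73980 (T = 2 + (246417 - 1*172439) = 2 + (246417 - 172439) = 2 + 73978 = 73980)
g = 4005 (g = 15*267 = 4005)
g - T = 4005 - 1*73980 = 4005 - 73980 = -69975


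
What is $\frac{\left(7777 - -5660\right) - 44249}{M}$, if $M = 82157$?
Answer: $- \frac{30812}{82157} \approx -0.37504$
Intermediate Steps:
$\frac{\left(7777 - -5660\right) - 44249}{M} = \frac{\left(7777 - -5660\right) - 44249}{82157} = \left(\left(7777 + 5660\right) - 44249\right) \frac{1}{82157} = \left(13437 - 44249\right) \frac{1}{82157} = \left(-30812\right) \frac{1}{82157} = - \frac{30812}{82157}$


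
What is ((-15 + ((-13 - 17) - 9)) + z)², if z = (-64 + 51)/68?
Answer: 13579225/4624 ≈ 2936.7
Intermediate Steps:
z = -13/68 (z = -13*1/68 = -13/68 ≈ -0.19118)
((-15 + ((-13 - 17) - 9)) + z)² = ((-15 + ((-13 - 17) - 9)) - 13/68)² = ((-15 + (-30 - 9)) - 13/68)² = ((-15 - 39) - 13/68)² = (-54 - 13/68)² = (-3685/68)² = 13579225/4624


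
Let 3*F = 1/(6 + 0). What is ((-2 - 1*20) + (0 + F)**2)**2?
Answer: 50794129/104976 ≈ 483.86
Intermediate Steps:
F = 1/18 (F = 1/(3*(6 + 0)) = (1/3)/6 = (1/3)*(1/6) = 1/18 ≈ 0.055556)
((-2 - 1*20) + (0 + F)**2)**2 = ((-2 - 1*20) + (0 + 1/18)**2)**2 = ((-2 - 20) + (1/18)**2)**2 = (-22 + 1/324)**2 = (-7127/324)**2 = 50794129/104976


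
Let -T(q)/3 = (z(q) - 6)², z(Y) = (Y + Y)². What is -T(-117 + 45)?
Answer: 1289198700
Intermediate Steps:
z(Y) = 4*Y² (z(Y) = (2*Y)² = 4*Y²)
T(q) = -3*(-6 + 4*q²)² (T(q) = -3*(4*q² - 6)² = -3*(-6 + 4*q²)²)
-T(-117 + 45) = -(-12)*(-3 + 2*(-117 + 45)²)² = -(-12)*(-3 + 2*(-72)²)² = -(-12)*(-3 + 2*5184)² = -(-12)*(-3 + 10368)² = -(-12)*10365² = -(-12)*107433225 = -1*(-1289198700) = 1289198700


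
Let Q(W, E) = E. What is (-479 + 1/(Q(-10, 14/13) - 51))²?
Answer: 96648861456/421201 ≈ 2.2946e+5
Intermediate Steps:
(-479 + 1/(Q(-10, 14/13) - 51))² = (-479 + 1/(14/13 - 51))² = (-479 + 1/(-649/13))² = (-479 - 13/649)² = (-310884/649)² = 96648861456/421201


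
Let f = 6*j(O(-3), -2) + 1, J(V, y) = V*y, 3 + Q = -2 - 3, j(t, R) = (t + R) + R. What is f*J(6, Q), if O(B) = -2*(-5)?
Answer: -1776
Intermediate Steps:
O(B) = 10
j(t, R) = t + 2*R (j(t, R) = (R + t) + R = t + 2*R)
Q = -8 (Q = -3 + (-2 - 3) = -3 - 5 = -8)
f = 37 (f = 6*(10 + 2*(-2)) + 1 = 6*(10 - 4) + 1 = 6*6 + 1 = 36 + 1 = 37)
f*J(6, Q) = 37*(6*(-8)) = 37*(-48) = -1776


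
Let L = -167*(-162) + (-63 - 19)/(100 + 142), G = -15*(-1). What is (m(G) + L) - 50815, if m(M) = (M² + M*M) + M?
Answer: -2818857/121 ≈ -23296.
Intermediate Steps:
G = 15
m(M) = M + 2*M² (m(M) = (M² + M²) + M = 2*M² + M = M + 2*M²)
L = 3273493/121 (L = 27054 - 82/242 = 27054 - 82*1/242 = 27054 - 41/121 = 3273493/121 ≈ 27054.)
(m(G) + L) - 50815 = (15*(1 + 2*15) + 3273493/121) - 50815 = (15*(1 + 30) + 3273493/121) - 50815 = (15*31 + 3273493/121) - 50815 = (465 + 3273493/121) - 50815 = 3329758/121 - 50815 = -2818857/121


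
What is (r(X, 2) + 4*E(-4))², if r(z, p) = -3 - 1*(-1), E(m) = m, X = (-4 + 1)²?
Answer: 324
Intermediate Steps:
X = 9 (X = (-3)² = 9)
r(z, p) = -2 (r(z, p) = -3 + 1 = -2)
(r(X, 2) + 4*E(-4))² = (-2 + 4*(-4))² = (-2 - 16)² = (-18)² = 324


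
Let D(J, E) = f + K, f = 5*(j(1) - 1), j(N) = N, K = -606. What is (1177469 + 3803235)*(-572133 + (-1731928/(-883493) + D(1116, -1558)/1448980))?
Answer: -70153348194625959569776/24618532445 ≈ -2.8496e+12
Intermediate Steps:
f = 0 (f = 5*(1 - 1) = 5*0 = 0)
D(J, E) = -606 (D(J, E) = 0 - 606 = -606)
(1177469 + 3803235)*(-572133 + (-1731928/(-883493) + D(1116, -1558)/1448980)) = (1177469 + 3803235)*(-572133 + (-1731928/(-883493) - 606/1448980)) = 4980704*(-572133 + (-1731928*(-1/883493) - 606*1/1448980)) = 4980704*(-572133 + (1731928/883493 - 303/724490)) = 4980704*(-572133 + 96499755257/49237064890) = 4980704*(-28170053146955113/49237064890) = -70153348194625959569776/24618532445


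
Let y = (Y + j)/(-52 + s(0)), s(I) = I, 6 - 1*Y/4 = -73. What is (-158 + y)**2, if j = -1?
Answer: 72777961/2704 ≈ 26915.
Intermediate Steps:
Y = 316 (Y = 24 - 4*(-73) = 24 + 292 = 316)
y = -315/52 (y = (316 - 1)/(-52 + 0) = 315/(-52) = 315*(-1/52) = -315/52 ≈ -6.0577)
(-158 + y)**2 = (-158 - 315/52)**2 = (-8531/52)**2 = 72777961/2704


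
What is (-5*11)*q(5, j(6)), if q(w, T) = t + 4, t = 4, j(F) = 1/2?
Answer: -440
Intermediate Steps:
j(F) = ½
q(w, T) = 8 (q(w, T) = 4 + 4 = 8)
(-5*11)*q(5, j(6)) = -5*11*8 = -55*8 = -440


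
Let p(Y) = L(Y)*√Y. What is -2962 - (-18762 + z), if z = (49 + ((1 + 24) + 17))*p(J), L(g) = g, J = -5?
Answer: 15800 + 455*I*√5 ≈ 15800.0 + 1017.4*I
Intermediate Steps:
p(Y) = Y^(3/2) (p(Y) = Y*√Y = Y^(3/2))
z = -455*I*√5 (z = (49 + ((1 + 24) + 17))*(-5)^(3/2) = (49 + (25 + 17))*(-5*I*√5) = (49 + 42)*(-5*I*√5) = 91*(-5*I*√5) = -455*I*√5 ≈ -1017.4*I)
-2962 - (-18762 + z) = -2962 - (-18762 - 455*I*√5) = -2962 + (18762 + 455*I*√5) = 15800 + 455*I*√5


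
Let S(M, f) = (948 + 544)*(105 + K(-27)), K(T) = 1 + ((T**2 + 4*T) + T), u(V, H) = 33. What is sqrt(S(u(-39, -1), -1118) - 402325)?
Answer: 5*sqrt(25683) ≈ 801.30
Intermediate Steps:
K(T) = 1 + T**2 + 5*T (K(T) = 1 + (T**2 + 5*T) = 1 + T**2 + 5*T)
S(M, f) = 1044400 (S(M, f) = (948 + 544)*(105 + (1 + (-27)**2 + 5*(-27))) = 1492*(105 + (1 + 729 - 135)) = 1492*(105 + 595) = 1492*700 = 1044400)
sqrt(S(u(-39, -1), -1118) - 402325) = sqrt(1044400 - 402325) = sqrt(642075) = 5*sqrt(25683)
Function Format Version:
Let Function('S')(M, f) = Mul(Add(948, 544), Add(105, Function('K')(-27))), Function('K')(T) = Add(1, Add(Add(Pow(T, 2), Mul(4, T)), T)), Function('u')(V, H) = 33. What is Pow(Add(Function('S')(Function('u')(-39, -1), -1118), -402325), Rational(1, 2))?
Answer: Mul(5, Pow(25683, Rational(1, 2))) ≈ 801.30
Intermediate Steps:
Function('K')(T) = Add(1, Pow(T, 2), Mul(5, T)) (Function('K')(T) = Add(1, Add(Pow(T, 2), Mul(5, T))) = Add(1, Pow(T, 2), Mul(5, T)))
Function('S')(M, f) = 1044400 (Function('S')(M, f) = Mul(Add(948, 544), Add(105, Add(1, Pow(-27, 2), Mul(5, -27)))) = Mul(1492, Add(105, Add(1, 729, -135))) = Mul(1492, Add(105, 595)) = Mul(1492, 700) = 1044400)
Pow(Add(Function('S')(Function('u')(-39, -1), -1118), -402325), Rational(1, 2)) = Pow(Add(1044400, -402325), Rational(1, 2)) = Pow(642075, Rational(1, 2)) = Mul(5, Pow(25683, Rational(1, 2)))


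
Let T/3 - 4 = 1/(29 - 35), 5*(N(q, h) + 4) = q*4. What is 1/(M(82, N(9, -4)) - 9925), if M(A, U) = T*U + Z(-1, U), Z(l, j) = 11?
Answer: -5/49386 ≈ -0.00010124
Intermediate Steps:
N(q, h) = -4 + 4*q/5 (N(q, h) = -4 + (q*4)/5 = -4 + (4*q)/5 = -4 + 4*q/5)
T = 23/2 (T = 12 + 3/(29 - 35) = 12 + 3/(-6) = 12 + 3*(-1/6) = 12 - 1/2 = 23/2 ≈ 11.500)
M(A, U) = 11 + 23*U/2 (M(A, U) = 23*U/2 + 11 = 11 + 23*U/2)
1/(M(82, N(9, -4)) - 9925) = 1/((11 + 23*(-4 + (4/5)*9)/2) - 9925) = 1/((11 + 23*(-4 + 36/5)/2) - 9925) = 1/((11 + (23/2)*(16/5)) - 9925) = 1/((11 + 184/5) - 9925) = 1/(239/5 - 9925) = 1/(-49386/5) = -5/49386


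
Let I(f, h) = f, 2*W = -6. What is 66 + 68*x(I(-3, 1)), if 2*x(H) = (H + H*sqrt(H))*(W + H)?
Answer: 678 + 612*I*sqrt(3) ≈ 678.0 + 1060.0*I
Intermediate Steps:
W = -3 (W = (1/2)*(-6) = -3)
x(H) = (-3 + H)*(H + H**(3/2))/2 (x(H) = ((H + H*sqrt(H))*(-3 + H))/2 = ((H + H**(3/2))*(-3 + H))/2 = ((-3 + H)*(H + H**(3/2)))/2 = (-3 + H)*(H + H**(3/2))/2)
66 + 68*x(I(-3, 1)) = 66 + 68*((1/2)*(-3)**2 + (-3)**(5/2)/2 - 3/2*(-3) - (-9)*I*sqrt(3)/2) = 66 + 68*((1/2)*9 + (9*I*sqrt(3))/2 + 9/2 - (-9)*I*sqrt(3)/2) = 66 + 68*(9/2 + 9*I*sqrt(3)/2 + 9/2 + 9*I*sqrt(3)/2) = 66 + 68*(9 + 9*I*sqrt(3)) = 66 + (612 + 612*I*sqrt(3)) = 678 + 612*I*sqrt(3)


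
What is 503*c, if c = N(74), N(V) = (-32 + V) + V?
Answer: 58348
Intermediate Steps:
N(V) = -32 + 2*V
c = 116 (c = -32 + 2*74 = -32 + 148 = 116)
503*c = 503*116 = 58348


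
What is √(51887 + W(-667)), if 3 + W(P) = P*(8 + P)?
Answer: √491437 ≈ 701.03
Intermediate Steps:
W(P) = -3 + P*(8 + P)
√(51887 + W(-667)) = √(51887 + (-3 + (-667)² + 8*(-667))) = √(51887 + (-3 + 444889 - 5336)) = √(51887 + 439550) = √491437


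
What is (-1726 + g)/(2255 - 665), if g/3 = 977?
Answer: 241/318 ≈ 0.75786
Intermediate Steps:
g = 2931 (g = 3*977 = 2931)
(-1726 + g)/(2255 - 665) = (-1726 + 2931)/(2255 - 665) = 1205/1590 = 1205*(1/1590) = 241/318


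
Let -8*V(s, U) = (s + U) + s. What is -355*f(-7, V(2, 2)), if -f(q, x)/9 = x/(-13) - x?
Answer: 67095/26 ≈ 2580.6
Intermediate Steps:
V(s, U) = -s/4 - U/8 (V(s, U) = -((s + U) + s)/8 = -((U + s) + s)/8 = -(U + 2*s)/8 = -s/4 - U/8)
f(q, x) = 126*x/13 (f(q, x) = -9*(x/(-13) - x) = -9*(x*(-1/13) - x) = -9*(-x/13 - x) = -(-126)*x/13 = 126*x/13)
-355*f(-7, V(2, 2)) = -44730*(-¼*2 - ⅛*2)/13 = -44730*(-½ - ¼)/13 = -44730*(-3)/(13*4) = -355*(-189/26) = 67095/26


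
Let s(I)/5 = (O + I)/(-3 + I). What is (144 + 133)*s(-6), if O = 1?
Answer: 6925/9 ≈ 769.44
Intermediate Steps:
s(I) = 5*(1 + I)/(-3 + I) (s(I) = 5*((1 + I)/(-3 + I)) = 5*(1 + I)/(-3 + I))
(144 + 133)*s(-6) = (144 + 133)*(5*(1 - 6)/(-3 - 6)) = 277*(5*(-5)/(-9)) = 277*(5*(-⅑)*(-5)) = 277*(25/9) = 6925/9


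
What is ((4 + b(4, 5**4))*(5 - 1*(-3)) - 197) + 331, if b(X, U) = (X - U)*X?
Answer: -19706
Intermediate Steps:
b(X, U) = X*(X - U)
((4 + b(4, 5**4))*(5 - 1*(-3)) - 197) + 331 = ((4 + 4*(4 - 1*5**4))*(5 - 1*(-3)) - 197) + 331 = ((4 + 4*(4 - 1*625))*(5 + 3) - 197) + 331 = ((4 + 4*(4 - 625))*8 - 197) + 331 = ((4 + 4*(-621))*8 - 197) + 331 = ((4 - 2484)*8 - 197) + 331 = (-2480*8 - 197) + 331 = (-19840 - 197) + 331 = -20037 + 331 = -19706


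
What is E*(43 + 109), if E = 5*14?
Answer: 10640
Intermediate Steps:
E = 70
E*(43 + 109) = 70*(43 + 109) = 70*152 = 10640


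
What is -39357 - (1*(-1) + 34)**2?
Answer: -40446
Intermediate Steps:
-39357 - (1*(-1) + 34)**2 = -39357 - (-1 + 34)**2 = -39357 - 1*33**2 = -39357 - 1*1089 = -39357 - 1089 = -40446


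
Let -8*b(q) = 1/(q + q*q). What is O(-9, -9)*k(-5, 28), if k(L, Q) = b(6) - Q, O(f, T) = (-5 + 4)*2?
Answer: 9409/168 ≈ 56.006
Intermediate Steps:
b(q) = -1/(8*(q + q²)) (b(q) = -1/(8*(q + q*q)) = -1/(8*(q + q²)))
O(f, T) = -2 (O(f, T) = -1*2 = -2)
k(L, Q) = -1/336 - Q (k(L, Q) = -⅛/(6*(1 + 6)) - Q = -⅛*⅙/7 - Q = -⅛*⅙*⅐ - Q = -1/336 - Q)
O(-9, -9)*k(-5, 28) = -2*(-1/336 - 1*28) = -2*(-1/336 - 28) = -2*(-9409/336) = 9409/168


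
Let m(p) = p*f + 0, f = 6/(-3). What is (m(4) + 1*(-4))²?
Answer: 144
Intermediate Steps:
f = -2 (f = 6*(-⅓) = -2)
m(p) = -2*p (m(p) = p*(-2) + 0 = -2*p + 0 = -2*p)
(m(4) + 1*(-4))² = (-2*4 + 1*(-4))² = (-8 - 4)² = (-12)² = 144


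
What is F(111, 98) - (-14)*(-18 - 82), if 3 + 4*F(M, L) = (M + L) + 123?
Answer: -5271/4 ≈ -1317.8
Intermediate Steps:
F(M, L) = 30 + L/4 + M/4 (F(M, L) = -¾ + ((M + L) + 123)/4 = -¾ + ((L + M) + 123)/4 = -¾ + (123 + L + M)/4 = -¾ + (123/4 + L/4 + M/4) = 30 + L/4 + M/4)
F(111, 98) - (-14)*(-18 - 82) = (30 + (¼)*98 + (¼)*111) - (-14)*(-18 - 82) = (30 + 49/2 + 111/4) - (-14)*(-100) = 329/4 - 1*1400 = 329/4 - 1400 = -5271/4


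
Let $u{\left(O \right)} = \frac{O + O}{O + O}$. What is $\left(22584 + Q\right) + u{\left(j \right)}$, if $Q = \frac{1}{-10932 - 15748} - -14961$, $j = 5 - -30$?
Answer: $\frac{1001727279}{26680} \approx 37546.0$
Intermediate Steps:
$j = 35$ ($j = 5 + 30 = 35$)
$u{\left(O \right)} = 1$ ($u{\left(O \right)} = \frac{2 O}{2 O} = 2 O \frac{1}{2 O} = 1$)
$Q = \frac{399159479}{26680}$ ($Q = \frac{1}{-26680} + 14961 = - \frac{1}{26680} + 14961 = \frac{399159479}{26680} \approx 14961.0$)
$\left(22584 + Q\right) + u{\left(j \right)} = \left(22584 + \frac{399159479}{26680}\right) + 1 = \frac{1001700599}{26680} + 1 = \frac{1001727279}{26680}$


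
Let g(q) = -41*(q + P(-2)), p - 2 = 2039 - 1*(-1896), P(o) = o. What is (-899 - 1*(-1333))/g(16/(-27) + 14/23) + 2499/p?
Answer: 84807579/14204696 ≈ 5.9704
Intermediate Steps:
p = 3937 (p = 2 + (2039 - 1*(-1896)) = 2 + (2039 + 1896) = 2 + 3935 = 3937)
g(q) = 82 - 41*q (g(q) = -41*(q - 2) = -41*(-2 + q) = 82 - 41*q)
(-899 - 1*(-1333))/g(16/(-27) + 14/23) + 2499/p = (-899 - 1*(-1333))/(82 - 41*(16/(-27) + 14/23)) + 2499/3937 = (-899 + 1333)/(82 - 41*(16*(-1/27) + 14*(1/23))) + 2499*(1/3937) = 434/(82 - 41*(-16/27 + 14/23)) + 2499/3937 = 434/(82 - 41*10/621) + 2499/3937 = 434/(82 - 410/621) + 2499/3937 = 434/(50512/621) + 2499/3937 = 434*(621/50512) + 2499/3937 = 19251/3608 + 2499/3937 = 84807579/14204696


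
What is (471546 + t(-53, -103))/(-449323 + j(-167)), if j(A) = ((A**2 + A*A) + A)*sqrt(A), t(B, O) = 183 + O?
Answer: -105956204599/359176286468 - 13113796743*I*sqrt(167)/359176286468 ≈ -0.295 - 0.47182*I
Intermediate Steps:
j(A) = sqrt(A)*(A + 2*A**2) (j(A) = ((A**2 + A**2) + A)*sqrt(A) = (2*A**2 + A)*sqrt(A) = (A + 2*A**2)*sqrt(A) = sqrt(A)*(A + 2*A**2))
(471546 + t(-53, -103))/(-449323 + j(-167)) = (471546 + (183 - 103))/(-449323 + (-167)**(3/2)*(1 + 2*(-167))) = (471546 + 80)/(-449323 + (-167*I*sqrt(167))*(1 - 334)) = 471626/(-449323 - 167*I*sqrt(167)*(-333)) = 471626/(-449323 + 55611*I*sqrt(167))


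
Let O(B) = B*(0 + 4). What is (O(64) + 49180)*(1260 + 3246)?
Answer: 222758616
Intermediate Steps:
O(B) = 4*B (O(B) = B*4 = 4*B)
(O(64) + 49180)*(1260 + 3246) = (4*64 + 49180)*(1260 + 3246) = (256 + 49180)*4506 = 49436*4506 = 222758616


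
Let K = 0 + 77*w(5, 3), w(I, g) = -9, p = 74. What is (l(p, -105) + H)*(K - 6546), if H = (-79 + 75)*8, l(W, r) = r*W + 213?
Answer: 54936771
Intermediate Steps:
l(W, r) = 213 + W*r (l(W, r) = W*r + 213 = 213 + W*r)
H = -32 (H = -4*8 = -32)
K = -693 (K = 0 + 77*(-9) = 0 - 693 = -693)
(l(p, -105) + H)*(K - 6546) = ((213 + 74*(-105)) - 32)*(-693 - 6546) = ((213 - 7770) - 32)*(-7239) = (-7557 - 32)*(-7239) = -7589*(-7239) = 54936771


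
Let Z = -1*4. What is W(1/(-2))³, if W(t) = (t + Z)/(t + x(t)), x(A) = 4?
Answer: -729/343 ≈ -2.1254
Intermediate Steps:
Z = -4
W(t) = (-4 + t)/(4 + t) (W(t) = (t - 4)/(t + 4) = (-4 + t)/(4 + t))
W(1/(-2))³ = ((-4 + 1/(-2))/(4 + 1/(-2)))³ = ((-4 - ½)/(4 - ½))³ = (-9/2/(7/2))³ = ((2/7)*(-9/2))³ = (-9/7)³ = -729/343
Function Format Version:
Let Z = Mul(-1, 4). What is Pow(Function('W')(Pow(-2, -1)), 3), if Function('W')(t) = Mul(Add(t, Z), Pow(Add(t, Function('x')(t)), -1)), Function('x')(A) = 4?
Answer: Rational(-729, 343) ≈ -2.1254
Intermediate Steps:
Z = -4
Function('W')(t) = Mul(Pow(Add(4, t), -1), Add(-4, t)) (Function('W')(t) = Mul(Add(t, -4), Pow(Add(t, 4), -1)) = Mul(Add(-4, t), Pow(Add(4, t), -1)) = Mul(Pow(Add(4, t), -1), Add(-4, t)))
Pow(Function('W')(Pow(-2, -1)), 3) = Pow(Mul(Pow(Add(4, Pow(-2, -1)), -1), Add(-4, Pow(-2, -1))), 3) = Pow(Mul(Pow(Add(4, Rational(-1, 2)), -1), Add(-4, Rational(-1, 2))), 3) = Pow(Mul(Pow(Rational(7, 2), -1), Rational(-9, 2)), 3) = Pow(Mul(Rational(2, 7), Rational(-9, 2)), 3) = Pow(Rational(-9, 7), 3) = Rational(-729, 343)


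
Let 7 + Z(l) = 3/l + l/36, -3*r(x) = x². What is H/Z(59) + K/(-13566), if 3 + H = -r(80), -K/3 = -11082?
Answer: -10293133047/25501819 ≈ -403.62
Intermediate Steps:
r(x) = -x²/3
Z(l) = -7 + 3/l + l/36 (Z(l) = -7 + (3/l + l/36) = -7 + 3/l + l/36)
K = 33246 (K = -3*(-11082) = 33246)
H = 6391/3 (H = -3 - (-1)*80²/3 = -3 - (-1)*6400/3 = -3 - 1*(-6400/3) = -3 + 6400/3 = 6391/3 ≈ 2130.3)
H/Z(59) + K/(-13566) = 6391/(3*(-7 + 3/59 + (1/36)*59)) + 33246/(-13566) = 6391/(3*(-7 + 3*(1/59) + 59/36)) + 33246*(-1/13566) = 6391/(3*(-7 + 3/59 + 59/36)) - 5541/2261 = 6391/(3*(-11279/2124)) - 5541/2261 = (6391/3)*(-2124/11279) - 5541/2261 = -4524828/11279 - 5541/2261 = -10293133047/25501819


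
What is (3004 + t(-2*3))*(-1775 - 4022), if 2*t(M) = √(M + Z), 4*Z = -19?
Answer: -17414188 - 5797*I*√43/4 ≈ -1.7414e+7 - 9503.4*I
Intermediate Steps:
Z = -19/4 (Z = (¼)*(-19) = -19/4 ≈ -4.7500)
t(M) = √(-19/4 + M)/2 (t(M) = √(M - 19/4)/2 = √(-19/4 + M)/2)
(3004 + t(-2*3))*(-1775 - 4022) = (3004 + √(-19 + 4*(-2*3))/4)*(-1775 - 4022) = (3004 + √(-19 + 4*(-6))/4)*(-5797) = (3004 + √(-19 - 24)/4)*(-5797) = (3004 + √(-43)/4)*(-5797) = (3004 + (I*√43)/4)*(-5797) = (3004 + I*√43/4)*(-5797) = -17414188 - 5797*I*√43/4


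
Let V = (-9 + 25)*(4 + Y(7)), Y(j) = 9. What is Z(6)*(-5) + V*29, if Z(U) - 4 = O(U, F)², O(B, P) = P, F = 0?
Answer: 6012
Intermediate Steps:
V = 208 (V = (-9 + 25)*(4 + 9) = 16*13 = 208)
Z(U) = 4 (Z(U) = 4 + 0² = 4 + 0 = 4)
Z(6)*(-5) + V*29 = 4*(-5) + 208*29 = -20 + 6032 = 6012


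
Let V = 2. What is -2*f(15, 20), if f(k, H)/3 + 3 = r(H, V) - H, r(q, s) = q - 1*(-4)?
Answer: -6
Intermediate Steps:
r(q, s) = 4 + q (r(q, s) = q + 4 = 4 + q)
f(k, H) = 3 (f(k, H) = -9 + 3*((4 + H) - H) = -9 + 3*4 = -9 + 12 = 3)
-2*f(15, 20) = -2*3 = -6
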